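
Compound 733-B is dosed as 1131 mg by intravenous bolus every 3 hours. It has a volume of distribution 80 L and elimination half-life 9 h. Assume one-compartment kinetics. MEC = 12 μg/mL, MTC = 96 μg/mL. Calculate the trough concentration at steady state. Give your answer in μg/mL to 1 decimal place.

τ/t½ = 3/9 ≈ 0.33333, so fraction remaining f = (1/2)^(3/9) ≈ 0.7937.
Single-dose peak C₀ = D/Vd = 1131/80 ≈ 14.137 μg/mL.
Steady-state trough Cmin,ss = C₀·f/(1−f) ≈ 14.137 × 0.7937/0.2063 ≈ 54.389 μg/mL.
Trough 54.4 μg/mL vs MEC 12 μg/mL: adequate.

54.4 μg/mL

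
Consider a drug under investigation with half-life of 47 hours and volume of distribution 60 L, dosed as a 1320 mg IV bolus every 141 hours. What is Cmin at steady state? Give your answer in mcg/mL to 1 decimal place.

The dosing interval is 3 half-lives, so f = 2^(−3) = 0.125.
Accumulation ratio R = 1/(1 − f) = 1/0.875 = 8/7.
Single-dose peak C₀ = D/Vd = 1320/60 = 22 mcg/mL.
Steady-state peak Cmax,ss = C₀·R = 22 × 8/7 ≈ 25.143 mcg/mL.
Steady-state trough Cmin,ss = Cmax,ss·f ≈ 25.143 × 0.125 ≈ 3.143 mcg/mL.

3.1 mcg/mL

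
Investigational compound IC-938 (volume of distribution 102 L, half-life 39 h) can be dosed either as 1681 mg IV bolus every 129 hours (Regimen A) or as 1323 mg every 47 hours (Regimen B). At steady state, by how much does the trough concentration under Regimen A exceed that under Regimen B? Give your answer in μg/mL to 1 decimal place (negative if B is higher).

-8.1 μg/mL

Regimen A: f = (1/2)^(129/39) ≈ 0.1010; Cmin,ss = (1681/102)·f/(1−f) ≈ 1.852 μg/mL.
Regimen B: f = (1/2)^(47/39) ≈ 0.4337; Cmin,ss = (1323/102)·f/(1−f) ≈ 9.934 μg/mL.
Difference ≈ 1.852 − 9.934 ≈ -8.082 μg/mL.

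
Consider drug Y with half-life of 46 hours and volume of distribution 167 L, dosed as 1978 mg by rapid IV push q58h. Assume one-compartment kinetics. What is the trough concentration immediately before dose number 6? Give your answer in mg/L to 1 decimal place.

8.4 mg/L

f = (1/2)^(τ/t½) = (1/2)^(58/46) ≈ 0.4173.
C₀ = D/Vd = 1978/167 ≈ 11.844 mg/L.
Before the 6th dose, 5 doses have been given. Superposition: Cmin = C₀·(f + f² + … + f^5).
≈ 11.844 × (0.4173 + 0.1741 + 0.0727 + 0.0303 + 0.0127) ≈ 11.844 × 0.7071 ≈ 8.375 mg/L.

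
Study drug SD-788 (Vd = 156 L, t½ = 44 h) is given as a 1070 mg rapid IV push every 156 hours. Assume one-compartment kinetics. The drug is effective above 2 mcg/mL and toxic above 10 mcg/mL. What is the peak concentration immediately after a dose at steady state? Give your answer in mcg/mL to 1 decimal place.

τ/t½ = 156/44 ≈ 3.5455, so fraction remaining f = (1/2)^(156/44) ≈ 0.0856.
At steady state, accumulation factor R = 1/(1 − e^(−kτ)) ≈ 1.0936.
Each bolus raises the concentration by D/Vd = 1070/156 ≈ 6.859 mcg/mL.
Cmax,ss = C₀/(1 − f) ≈ 6.859/0.9144 ≈ 7.501 mcg/mL.
Peak 7.5 mcg/mL vs MTC 10 mcg/mL: below toxic threshold.

7.5 mcg/mL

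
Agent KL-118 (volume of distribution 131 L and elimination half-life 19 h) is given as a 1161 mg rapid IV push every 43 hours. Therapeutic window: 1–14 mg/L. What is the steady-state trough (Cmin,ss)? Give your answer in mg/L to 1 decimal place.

2.3 mg/L

k = ln2/t½ = ln2/19 ≈ 0.036481 h⁻¹; fraction remaining f = e^(−kτ) = e^(−0.036481×43) ≈ 0.2083.
At steady state, accumulation factor R = 1/(1 − e^(−kτ)) ≈ 1.2631.
Each bolus raises the concentration by D/Vd = 1161/131 ≈ 8.863 mg/L.
Cmax,ss = C₀/(1 − f) ≈ 8.863/0.7917 ≈ 11.195 mg/L.
Steady-state trough Cmin,ss = Cmax,ss·f ≈ 11.195 × 0.2083 ≈ 2.332 mg/L.
Trough 2.3 mg/L vs MEC 1 mg/L: adequate.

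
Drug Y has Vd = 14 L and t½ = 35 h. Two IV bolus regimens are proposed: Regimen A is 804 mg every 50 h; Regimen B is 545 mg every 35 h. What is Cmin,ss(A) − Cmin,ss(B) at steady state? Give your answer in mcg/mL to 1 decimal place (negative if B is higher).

-5.0 mcg/mL

Regimen A: f = (1/2)^(50/35) ≈ 0.3715; Cmin,ss = (804/14)·f/(1−f) ≈ 33.945 mcg/mL.
Regimen B: f = (1/2)^(35/35) ≈ 0.5000; Cmin,ss = (545/14)·f/(1−f) ≈ 38.929 mcg/mL.
Difference ≈ 33.945 − 38.929 ≈ -4.984 mcg/mL.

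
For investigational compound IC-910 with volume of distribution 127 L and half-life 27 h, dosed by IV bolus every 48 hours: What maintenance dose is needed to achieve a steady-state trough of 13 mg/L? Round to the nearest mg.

τ/t½ = 48/27 ≈ 1.7778, so f = (1/2)^(48/27) ≈ 0.291632.
Cmin,ss = (D/Vd)·f/(1−f), so D = Cmin,ss·Vd·(1−f)/f.
D = 13 × 127 × (1−f)/f ≈ 13 × 127 × 2.42898 ≈ 4010.25 mg.

4010 mg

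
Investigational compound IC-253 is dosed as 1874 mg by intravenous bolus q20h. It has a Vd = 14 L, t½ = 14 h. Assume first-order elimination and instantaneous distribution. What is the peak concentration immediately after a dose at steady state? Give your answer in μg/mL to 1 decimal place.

Over one 20-h interval, 20/14 ≈ 1.4286 half-lives elapse, leaving f ≈ 0.3715 of each dose.
Accumulation ratio R = 1/(1 − f) ≈ 1/0.6285 ≈ 1.5911.
Each bolus raises the concentration by D/Vd = 1874/14 ≈ 133.857 μg/mL.
Steady-state peak Cmax,ss = C₀·R ≈ 133.857 × 1.5911 ≈ 212.980 μg/mL.

213.0 μg/mL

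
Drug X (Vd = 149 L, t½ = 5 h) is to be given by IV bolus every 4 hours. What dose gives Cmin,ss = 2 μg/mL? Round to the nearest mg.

221 mg

τ/t½ = 4/5 ≈ 0.8, so f = (1/2)^(4/5) ≈ 0.574349.
Cmin,ss = (D/Vd)·f/(1−f), so D = Cmin,ss·Vd·(1−f)/f.
D = 2 × 149 × (1−f)/f ≈ 2 × 149 × 0.74110 ≈ 220.85 mg.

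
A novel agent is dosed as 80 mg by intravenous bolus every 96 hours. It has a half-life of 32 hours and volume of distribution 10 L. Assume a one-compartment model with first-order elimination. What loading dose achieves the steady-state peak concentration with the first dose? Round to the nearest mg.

91 mg

f = (1/2)^(96/32) ≈ 0.125000; accumulation ratio R = 1/(1−f) ≈ 1.14286.
Loading dose to hit Cmax,ss on first dose: D_load = D_maint·R ≈ 80 × 1.14286 ≈ 91.43 mg.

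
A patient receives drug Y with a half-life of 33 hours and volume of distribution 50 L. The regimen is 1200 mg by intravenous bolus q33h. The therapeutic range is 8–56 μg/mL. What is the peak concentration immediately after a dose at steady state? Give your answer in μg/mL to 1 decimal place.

The dosing interval is 1 half-life, so f = 2^(−1) = 0.5.
Accumulation ratio R = 1/(1 − f) = 1/0.5 = 2/1.
Single-dose peak C₀ = D/Vd = 1200/50 = 24 μg/mL.
Steady-state peak Cmax,ss = C₀·R = 24 × 2/1 ≈ 48.000 μg/mL.
Peak 48.0 μg/mL vs MTC 56 μg/mL: below toxic threshold.

48.0 μg/mL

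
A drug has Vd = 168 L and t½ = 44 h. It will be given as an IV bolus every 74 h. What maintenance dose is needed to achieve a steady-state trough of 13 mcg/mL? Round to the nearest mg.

τ/t½ = 74/44 ≈ 1.6818, so f = (1/2)^(74/44) ≈ 0.311690.
Cmin,ss = (D/Vd)·f/(1−f), so D = Cmin,ss·Vd·(1−f)/f.
D = 13 × 168 × (1−f)/f ≈ 13 × 168 × 2.20832 ≈ 4822.97 mg.

4823 mg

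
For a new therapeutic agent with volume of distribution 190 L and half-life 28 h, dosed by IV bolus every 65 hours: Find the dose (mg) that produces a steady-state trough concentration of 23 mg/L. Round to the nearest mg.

τ/t½ = 65/28 ≈ 2.3214, so f = (1/2)^(65/28) ≈ 0.200069.
Cmin,ss = (D/Vd)·f/(1−f), so D = Cmin,ss·Vd·(1−f)/f.
D = 23 × 190 × (1−f)/f ≈ 23 × 190 × 3.99828 ≈ 17472.48 mg.

17472 mg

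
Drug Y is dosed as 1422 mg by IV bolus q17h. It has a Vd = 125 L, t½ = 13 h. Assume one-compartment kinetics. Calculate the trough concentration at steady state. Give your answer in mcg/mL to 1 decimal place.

Over one 17-h interval, 17/13 ≈ 1.3077 half-lives elapse, leaving f ≈ 0.4040 of each dose.
At steady state, accumulation factor R = 1/(1 − e^(−kτ)) ≈ 1.6779.
Each bolus raises the concentration by D/Vd = 1422/125 ≈ 11.376 mcg/mL.
Cmax,ss = C₀/(1 − f) ≈ 11.376/0.5960 ≈ 19.087 mcg/mL.
Steady-state trough Cmin,ss = Cmax,ss·f ≈ 19.087 × 0.4040 ≈ 7.711 mcg/mL.

7.7 mcg/mL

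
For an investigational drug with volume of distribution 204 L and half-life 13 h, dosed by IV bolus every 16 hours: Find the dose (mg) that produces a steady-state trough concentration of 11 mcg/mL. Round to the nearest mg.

3022 mg

τ/t½ = 16/13 ≈ 1.2308, so f = (1/2)^(16/13) ≈ 0.426090.
Cmin,ss = (D/Vd)·f/(1−f), so D = Cmin,ss·Vd·(1−f)/f.
D = 11 × 204 × (1−f)/f ≈ 11 × 204 × 1.34692 ≈ 3022.49 mg.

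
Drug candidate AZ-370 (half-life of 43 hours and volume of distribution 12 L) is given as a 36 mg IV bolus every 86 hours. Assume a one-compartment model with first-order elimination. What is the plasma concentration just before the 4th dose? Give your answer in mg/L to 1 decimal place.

1.0 mg/L

f = (1/2)^(τ/t½) = (1/2)^(86/43) ≈ 0.2500.
C₀ = D/Vd = 36/12 ≈ 3.000 mg/L.
Before the 4th dose, 3 doses have been given. Superposition: Cmin = C₀·(f + f² + … + f^3).
≈ 3.000 × (0.2500 + 0.0625 + 0.0156) ≈ 3.000 × 0.3281 ≈ 0.984 mg/L.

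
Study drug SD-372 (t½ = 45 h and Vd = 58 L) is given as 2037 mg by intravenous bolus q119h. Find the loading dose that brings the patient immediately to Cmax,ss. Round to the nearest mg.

f = (1/2)^(119/45) ≈ 0.159935; accumulation ratio R = 1/(1−f) ≈ 1.19038.
Loading dose to hit Cmax,ss on first dose: D_load = D_maint·R ≈ 2037 × 1.19038 ≈ 2424.80 mg.

2425 mg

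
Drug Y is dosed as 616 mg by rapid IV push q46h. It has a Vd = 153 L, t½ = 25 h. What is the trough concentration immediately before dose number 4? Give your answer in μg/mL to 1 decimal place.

f = (1/2)^(τ/t½) = (1/2)^(46/25) ≈ 0.2793.
C₀ = D/Vd = 616/153 ≈ 4.026 μg/mL.
Before the 4th dose, 3 doses have been given. Superposition: Cmin = C₀·(f + f² + … + f^3).
≈ 4.026 × (0.2793 + 0.0780 + 0.0218) ≈ 4.026 × 0.3791 ≈ 1.526 μg/mL.

1.5 μg/mL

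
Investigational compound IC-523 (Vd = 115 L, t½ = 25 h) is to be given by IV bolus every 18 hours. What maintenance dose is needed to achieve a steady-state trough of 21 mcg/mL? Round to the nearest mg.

τ/t½ = 18/25 ≈ 0.72, so f = (1/2)^(18/25) ≈ 0.607097.
Cmin,ss = (D/Vd)·f/(1−f), so D = Cmin,ss·Vd·(1−f)/f.
D = 21 × 115 × (1−f)/f ≈ 21 × 115 × 0.64718 ≈ 1562.94 mg.

1563 mg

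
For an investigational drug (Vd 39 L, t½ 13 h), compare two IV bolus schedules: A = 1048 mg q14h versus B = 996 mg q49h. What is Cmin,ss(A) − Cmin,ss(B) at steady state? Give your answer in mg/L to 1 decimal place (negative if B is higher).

22.2 mg/L

Regimen A: f = (1/2)^(14/13) ≈ 0.4740; Cmin,ss = (1048/39)·f/(1−f) ≈ 24.215 mg/L.
Regimen B: f = (1/2)^(49/13) ≈ 0.0733; Cmin,ss = (996/39)·f/(1−f) ≈ 2.020 mg/L.
Difference ≈ 24.215 − 2.020 ≈ 22.195 mg/L.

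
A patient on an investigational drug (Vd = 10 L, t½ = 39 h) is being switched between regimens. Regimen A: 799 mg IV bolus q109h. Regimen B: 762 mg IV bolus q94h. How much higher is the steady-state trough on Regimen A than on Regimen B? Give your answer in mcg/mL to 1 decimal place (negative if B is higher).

Regimen A: f = (1/2)^(109/39) ≈ 0.1441; Cmin,ss = (799/10)·f/(1−f) ≈ 13.452 mcg/mL.
Regimen B: f = (1/2)^(94/39) ≈ 0.1881; Cmin,ss = (762/10)·f/(1−f) ≈ 17.654 mcg/mL.
Difference ≈ 13.452 − 17.654 ≈ -4.202 mcg/mL.

-4.2 mcg/mL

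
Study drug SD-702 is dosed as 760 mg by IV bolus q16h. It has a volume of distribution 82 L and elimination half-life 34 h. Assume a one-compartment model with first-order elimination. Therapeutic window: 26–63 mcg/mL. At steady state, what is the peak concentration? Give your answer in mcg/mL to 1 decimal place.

33.3 mcg/mL

k = ln2/t½ = ln2/34 ≈ 0.020387 h⁻¹; fraction remaining f = e^(−kτ) = e^(−0.020387×16) ≈ 0.7217.
At steady state, accumulation factor R = 1/(1 − e^(−kτ)) ≈ 3.5932.
Single-dose peak C₀ = D/Vd = 760/82 ≈ 9.268 mcg/mL.
Steady-state peak Cmax,ss = C₀·R ≈ 9.268 × 3.5932 ≈ 33.302 mcg/mL.
Peak 33.3 mcg/mL vs MTC 63 mcg/mL: below toxic threshold.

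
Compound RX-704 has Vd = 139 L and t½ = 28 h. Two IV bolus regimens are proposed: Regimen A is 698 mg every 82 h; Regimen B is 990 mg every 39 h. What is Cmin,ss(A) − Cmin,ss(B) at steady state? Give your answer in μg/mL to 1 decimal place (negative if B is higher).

-3.6 μg/mL

Regimen A: f = (1/2)^(82/28) ≈ 0.1313; Cmin,ss = (698/139)·f/(1−f) ≈ 0.759 μg/mL.
Regimen B: f = (1/2)^(39/28) ≈ 0.3808; Cmin,ss = (990/139)·f/(1−f) ≈ 4.380 μg/mL.
Difference ≈ 0.759 − 4.380 ≈ -3.621 μg/mL.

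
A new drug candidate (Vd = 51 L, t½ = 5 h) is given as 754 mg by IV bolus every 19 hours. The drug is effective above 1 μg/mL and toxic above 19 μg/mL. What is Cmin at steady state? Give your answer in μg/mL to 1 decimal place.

1.1 μg/mL

τ/t½ = 19/5 ≈ 3.8, so fraction remaining f = (1/2)^(19/5) ≈ 0.0718.
At steady state, accumulation factor R = 1/(1 − e^(−kτ)) ≈ 1.0774.
Each bolus raises the concentration by D/Vd = 754/51 ≈ 14.784 μg/mL.
Cmax,ss = C₀/(1 − f) ≈ 14.784/0.9282 ≈ 15.928 μg/mL.
Steady-state trough Cmin,ss = Cmax,ss·f ≈ 15.928 × 0.0718 ≈ 1.144 μg/mL.
Trough 1.1 μg/mL vs MEC 1 μg/mL: adequate.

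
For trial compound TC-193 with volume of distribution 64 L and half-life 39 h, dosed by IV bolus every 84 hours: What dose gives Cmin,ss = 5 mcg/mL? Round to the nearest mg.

τ/t½ = 84/39 ≈ 2.1538, so f = (1/2)^(84/39) ≈ 0.224713.
Cmin,ss = (D/Vd)·f/(1−f), so D = Cmin,ss·Vd·(1−f)/f.
D = 5 × 64 × (1−f)/f ≈ 5 × 64 × 3.45012 ≈ 1104.04 mg.

1104 mg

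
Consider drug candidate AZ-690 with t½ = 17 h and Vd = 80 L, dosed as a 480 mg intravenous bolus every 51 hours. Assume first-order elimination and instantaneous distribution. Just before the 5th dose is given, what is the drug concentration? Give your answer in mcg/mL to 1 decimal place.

0.9 mcg/mL

f = (1/2)^(τ/t½) = (1/2)^(51/17) ≈ 0.1250.
C₀ = D/Vd = 480/80 ≈ 6.000 mcg/mL.
Before the 5th dose, 4 doses have been given. Superposition: Cmin = C₀·(f + f² + … + f^4).
≈ 6.000 × (0.1250 + 0.0156 + 0.0020 + 0.0002) ≈ 6.000 × 0.1428 ≈ 0.857 mcg/mL.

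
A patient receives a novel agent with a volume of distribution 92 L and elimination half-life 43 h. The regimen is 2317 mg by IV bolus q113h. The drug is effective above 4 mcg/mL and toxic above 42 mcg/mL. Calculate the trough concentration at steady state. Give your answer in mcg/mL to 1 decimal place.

k = ln2/t½ = ln2/43 ≈ 0.016120 h⁻¹; fraction remaining f = e^(−kτ) = e^(−0.016120×113) ≈ 0.1618.
Accumulation ratio R = 1/(1 − f) ≈ 1/0.8382 ≈ 1.1930.
Single-dose peak C₀ = D/Vd = 2317/92 ≈ 25.185 mcg/mL.
Cmax,ss = C₀/(1 − f) ≈ 25.185/0.8382 ≈ 30.047 mcg/mL.
Steady-state trough Cmin,ss = Cmax,ss·f ≈ 30.047 × 0.1618 ≈ 4.862 mcg/mL.
Trough 4.9 mcg/mL vs MEC 4 mcg/mL: adequate.

4.9 mcg/mL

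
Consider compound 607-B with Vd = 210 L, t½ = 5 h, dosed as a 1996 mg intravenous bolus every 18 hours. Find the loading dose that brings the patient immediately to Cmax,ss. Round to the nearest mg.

2175 mg

f = (1/2)^(18/5) ≈ 0.082469; accumulation ratio R = 1/(1−f) ≈ 1.08988.
Loading dose to hit Cmax,ss on first dose: D_load = D_maint·R ≈ 1996 × 1.08988 ≈ 2175.40 mg.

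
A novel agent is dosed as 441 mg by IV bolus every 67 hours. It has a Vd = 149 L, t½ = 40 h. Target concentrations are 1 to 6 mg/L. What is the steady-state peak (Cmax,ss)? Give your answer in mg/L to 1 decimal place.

4.3 mg/L

τ/t½ = 67/40 ≈ 1.675, so fraction remaining f = (1/2)^(67/40) ≈ 0.3132.
Accumulation ratio R = 1/(1 − f) ≈ 1/0.6868 ≈ 1.4560.
Single-dose peak C₀ = D/Vd = 441/149 ≈ 2.960 mg/L.
Steady-state peak Cmax,ss = C₀·R ≈ 2.960 × 1.4560 ≈ 4.310 mg/L.
Peak 4.3 mg/L vs MTC 6 mg/L: below toxic threshold.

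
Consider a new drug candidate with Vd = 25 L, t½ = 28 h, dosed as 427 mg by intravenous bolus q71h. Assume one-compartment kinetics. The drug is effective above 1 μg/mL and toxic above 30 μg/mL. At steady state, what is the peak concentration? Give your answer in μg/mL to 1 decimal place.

Over one 71-h interval, 71/28 ≈ 2.5357 half-lives elapse, leaving f ≈ 0.1725 of each dose.
Accumulation ratio R = 1/(1 − f) ≈ 1/0.8275 ≈ 1.2085.
Each bolus raises the concentration by D/Vd = 427/25 ≈ 17.080 μg/mL.
Steady-state peak Cmax,ss = C₀·R ≈ 17.080 × 1.2085 ≈ 20.641 μg/mL.
Peak 20.6 μg/mL vs MTC 30 μg/mL: below toxic threshold.

20.6 μg/mL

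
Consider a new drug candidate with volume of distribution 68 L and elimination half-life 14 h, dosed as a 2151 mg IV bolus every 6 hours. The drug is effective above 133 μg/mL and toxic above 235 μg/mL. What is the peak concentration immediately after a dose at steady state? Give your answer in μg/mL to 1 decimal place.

123.1 μg/mL

k = ln2/t½ = ln2/14 ≈ 0.049511 h⁻¹; fraction remaining f = e^(−kτ) = e^(−0.049511×6) ≈ 0.7430.
At steady state, accumulation factor R = 1/(1 − e^(−kτ)) ≈ 3.8911.
Each bolus raises the concentration by D/Vd = 2151/68 ≈ 31.632 μg/mL.
Steady-state peak Cmax,ss = C₀·R ≈ 31.632 × 3.8911 ≈ 123.083 μg/mL.
Peak 123.1 μg/mL vs MTC 235 μg/mL: below toxic threshold.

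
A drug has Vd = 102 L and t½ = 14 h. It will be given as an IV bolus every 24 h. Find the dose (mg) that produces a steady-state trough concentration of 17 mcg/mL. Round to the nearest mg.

τ/t½ = 24/14 ≈ 1.7143, so f = (1/2)^(24/14) ≈ 0.304753.
Cmin,ss = (D/Vd)·f/(1−f), so D = Cmin,ss·Vd·(1−f)/f.
D = 17 × 102 × (1−f)/f ≈ 17 × 102 × 2.28135 ≈ 3955.86 mg.

3956 mg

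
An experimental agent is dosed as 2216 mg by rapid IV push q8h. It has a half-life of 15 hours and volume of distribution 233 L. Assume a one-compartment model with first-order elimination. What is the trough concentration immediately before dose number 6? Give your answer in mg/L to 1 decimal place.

f = (1/2)^(τ/t½) = (1/2)^(8/15) ≈ 0.6910.
C₀ = D/Vd = 2216/233 ≈ 9.511 mg/L.
Before the 6th dose, 5 doses have been given. Superposition: Cmin = C₀·(f + f² + … + f^5).
≈ 9.511 × (0.6910 + 0.4775 + 0.3299 + 0.2280 + 0.1575) ≈ 9.511 × 1.8839 ≈ 17.918 mg/L.

17.9 mg/L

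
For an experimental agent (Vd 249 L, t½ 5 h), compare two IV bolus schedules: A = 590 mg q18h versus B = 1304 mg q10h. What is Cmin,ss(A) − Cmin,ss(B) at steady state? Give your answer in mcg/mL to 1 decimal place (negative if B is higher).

-1.5 mcg/mL

Regimen A: f = (1/2)^(18/5) ≈ 0.0825; Cmin,ss = (590/249)·f/(1−f) ≈ 0.213 mcg/mL.
Regimen B: f = (1/2)^(10/5) ≈ 0.2500; Cmin,ss = (1304/249)·f/(1−f) ≈ 1.746 mcg/mL.
Difference ≈ 0.213 − 1.746 ≈ -1.533 mcg/mL.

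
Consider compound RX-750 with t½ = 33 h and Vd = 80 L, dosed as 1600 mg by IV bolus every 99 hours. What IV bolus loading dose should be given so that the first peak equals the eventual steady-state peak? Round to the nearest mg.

1829 mg

f = (1/2)^(99/33) ≈ 0.125000; accumulation ratio R = 1/(1−f) ≈ 1.14286.
Loading dose to hit Cmax,ss on first dose: D_load = D_maint·R ≈ 1600 × 1.14286 ≈ 1828.58 mg.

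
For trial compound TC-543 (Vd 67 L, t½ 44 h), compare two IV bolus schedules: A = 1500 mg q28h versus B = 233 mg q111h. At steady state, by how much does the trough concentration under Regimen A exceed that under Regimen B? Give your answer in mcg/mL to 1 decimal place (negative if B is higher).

Regimen A: f = (1/2)^(28/44) ≈ 0.6433; Cmin,ss = (1500/67)·f/(1−f) ≈ 40.376 mcg/mL.
Regimen B: f = (1/2)^(111/44) ≈ 0.1740; Cmin,ss = (233/67)·f/(1−f) ≈ 0.733 mcg/mL.
Difference ≈ 40.376 − 0.733 ≈ 39.643 mcg/mL.

39.6 mcg/mL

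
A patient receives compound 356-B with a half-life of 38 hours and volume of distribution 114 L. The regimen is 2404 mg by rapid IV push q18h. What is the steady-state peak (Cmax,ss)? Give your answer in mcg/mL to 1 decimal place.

Over one 18-h interval, 18/38 ≈ 0.47368 half-lives elapse, leaving f ≈ 0.7201 of each dose.
At steady state, accumulation factor R = 1/(1 − e^(−kτ)) ≈ 3.5727.
Single-dose peak C₀ = D/Vd = 2404/114 ≈ 21.088 mcg/mL.
Cmax,ss = C₀/(1 − f) ≈ 21.088/0.2799 ≈ 75.341 mcg/mL.

75.3 mcg/mL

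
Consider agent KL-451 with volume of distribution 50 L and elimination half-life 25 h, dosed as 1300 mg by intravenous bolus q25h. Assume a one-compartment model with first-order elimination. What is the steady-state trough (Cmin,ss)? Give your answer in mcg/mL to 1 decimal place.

The dosing interval is 1 half-life, so f = 2^(−1) = 0.5.
Accumulation ratio R = 1/(1 − f) = 1/0.5 = 2/1.
Single-dose peak C₀ = D/Vd = 1300/50 = 26 mcg/mL.
Steady-state peak Cmax,ss = C₀·R = 26 × 2/1 ≈ 52.000 mcg/mL.
Steady-state trough Cmin,ss = Cmax,ss·f ≈ 52.000 × 0.5 ≈ 26.000 mcg/mL.

26.0 mcg/mL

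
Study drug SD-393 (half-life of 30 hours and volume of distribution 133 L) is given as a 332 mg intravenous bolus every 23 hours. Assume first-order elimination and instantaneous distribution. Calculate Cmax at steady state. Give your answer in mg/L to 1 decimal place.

6.1 mg/L

k = ln2/t½ = ln2/30 ≈ 0.023105 h⁻¹; fraction remaining f = e^(−kτ) = e^(−0.023105×23) ≈ 0.5878.
Accumulation ratio R = 1/(1 − f) ≈ 1/0.4122 ≈ 2.4260.
Each bolus raises the concentration by D/Vd = 332/133 ≈ 2.496 mg/L.
Steady-state peak Cmax,ss = C₀·R ≈ 2.496 × 2.4260 ≈ 6.055 mg/L.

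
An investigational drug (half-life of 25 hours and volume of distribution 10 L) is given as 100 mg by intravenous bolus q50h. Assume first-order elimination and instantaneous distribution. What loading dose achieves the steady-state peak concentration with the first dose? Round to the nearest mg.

f = (1/2)^(50/25) ≈ 0.250000; accumulation ratio R = 1/(1−f) ≈ 1.33333.
Loading dose to hit Cmax,ss on first dose: D_load = D_maint·R ≈ 100 × 1.33333 ≈ 133.33 mg.

133 mg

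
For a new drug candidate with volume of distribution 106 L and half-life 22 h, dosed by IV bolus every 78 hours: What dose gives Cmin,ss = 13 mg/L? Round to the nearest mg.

14711 mg

τ/t½ = 78/22 ≈ 3.5455, so f = (1/2)^(78/22) ≈ 0.085647.
Cmin,ss = (D/Vd)·f/(1−f), so D = Cmin,ss·Vd·(1−f)/f.
D = 13 × 106 × (1−f)/f ≈ 13 × 106 × 10.67583 ≈ 14711.29 mg.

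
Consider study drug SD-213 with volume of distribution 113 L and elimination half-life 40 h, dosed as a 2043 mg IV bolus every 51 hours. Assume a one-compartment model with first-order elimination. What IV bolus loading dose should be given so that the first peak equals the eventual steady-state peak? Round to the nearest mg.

3482 mg

f = (1/2)^(51/40) ≈ 0.413225; accumulation ratio R = 1/(1−f) ≈ 1.70423.
Loading dose to hit Cmax,ss on first dose: D_load = D_maint·R ≈ 2043 × 1.70423 ≈ 3481.74 mg.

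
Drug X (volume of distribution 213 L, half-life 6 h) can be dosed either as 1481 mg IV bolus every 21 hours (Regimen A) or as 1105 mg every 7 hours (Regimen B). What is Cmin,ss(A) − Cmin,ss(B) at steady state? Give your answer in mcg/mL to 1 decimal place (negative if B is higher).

Regimen A: f = (1/2)^(21/6) ≈ 0.0884; Cmin,ss = (1481/213)·f/(1−f) ≈ 0.674 mcg/mL.
Regimen B: f = (1/2)^(7/6) ≈ 0.4454; Cmin,ss = (1105/213)·f/(1−f) ≈ 4.166 mcg/mL.
Difference ≈ 0.674 − 4.166 ≈ -3.492 mcg/mL.

-3.5 mcg/mL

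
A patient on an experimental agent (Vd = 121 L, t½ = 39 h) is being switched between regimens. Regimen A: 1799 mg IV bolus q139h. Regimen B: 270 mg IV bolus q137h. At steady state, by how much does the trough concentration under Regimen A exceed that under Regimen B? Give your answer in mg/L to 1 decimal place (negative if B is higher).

Regimen A: f = (1/2)^(139/39) ≈ 0.0845; Cmin,ss = (1799/121)·f/(1−f) ≈ 1.372 mg/L.
Regimen B: f = (1/2)^(137/39) ≈ 0.0876; Cmin,ss = (270/121)·f/(1−f) ≈ 0.214 mg/L.
Difference ≈ 1.372 − 0.214 ≈ 1.158 mg/L.

1.2 mg/L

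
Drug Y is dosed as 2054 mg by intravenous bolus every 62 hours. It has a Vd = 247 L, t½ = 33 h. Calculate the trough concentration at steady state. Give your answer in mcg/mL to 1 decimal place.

Over one 62-h interval, 62/33 ≈ 1.8788 half-lives elapse, leaving f ≈ 0.2719 of each dose.
At steady state, accumulation factor R = 1/(1 − e^(−kτ)) ≈ 1.3734.
Single-dose peak C₀ = D/Vd = 2054/247 ≈ 8.316 mcg/mL.
Steady-state peak Cmax,ss = C₀·R ≈ 8.316 × 1.3734 ≈ 11.421 mcg/mL.
One interval later, Cmin,ss = Cmax,ss·e^(−kτ) ≈ 11.421 × 0.2719 ≈ 3.105 mcg/mL.

3.1 mcg/mL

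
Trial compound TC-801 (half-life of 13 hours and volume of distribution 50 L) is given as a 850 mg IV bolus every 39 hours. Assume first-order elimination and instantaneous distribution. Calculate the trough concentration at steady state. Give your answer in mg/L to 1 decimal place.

2.4 mg/L

τ = 39 h = 3 half-lives, so f = (1/2)^3 = 0.125.
At steady state, R = 1/(1 − 0.125) = 8/7.
Single-dose peak C₀ = D/Vd = 850/50 = 17 mg/L.
Steady-state peak Cmax,ss = C₀·R = 17 × 8/7 ≈ 19.429 mg/L.
Steady-state trough Cmin,ss = Cmax,ss·f ≈ 19.429 × 0.125 ≈ 2.429 mg/L.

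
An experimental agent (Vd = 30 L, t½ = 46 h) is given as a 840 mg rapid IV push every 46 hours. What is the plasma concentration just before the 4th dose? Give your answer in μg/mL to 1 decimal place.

f = (1/2)^(τ/t½) = (1/2)^(46/46) ≈ 0.5000.
C₀ = D/Vd = 840/30 ≈ 28.000 μg/mL.
Before the 4th dose, 3 doses have been given. Superposition: Cmin = C₀·(f + f² + … + f^3).
≈ 28.000 × (0.5000 + 0.2500 + 0.1250) ≈ 28.000 × 0.8750 ≈ 24.500 μg/mL.

24.5 μg/mL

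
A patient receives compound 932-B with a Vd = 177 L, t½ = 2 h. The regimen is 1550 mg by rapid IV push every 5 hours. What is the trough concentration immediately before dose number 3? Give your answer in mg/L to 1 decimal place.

f = (1/2)^(τ/t½) = (1/2)^(5/2) ≈ 0.1768.
C₀ = D/Vd = 1550/177 ≈ 8.757 mg/L.
Before the 3rd dose, 2 doses have been given. Superposition: Cmin = C₀·(f + f²).
≈ 8.757 × (0.1768 + 0.0313) ≈ 8.757 × 0.2081 ≈ 1.822 mg/L.

1.8 mg/L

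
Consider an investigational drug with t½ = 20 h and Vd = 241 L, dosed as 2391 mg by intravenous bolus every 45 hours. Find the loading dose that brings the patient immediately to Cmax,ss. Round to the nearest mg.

3027 mg

f = (1/2)^(45/20) ≈ 0.210224; accumulation ratio R = 1/(1−f) ≈ 1.26618.
Loading dose to hit Cmax,ss on first dose: D_load = D_maint·R ≈ 2391 × 1.26618 ≈ 3027.44 mg.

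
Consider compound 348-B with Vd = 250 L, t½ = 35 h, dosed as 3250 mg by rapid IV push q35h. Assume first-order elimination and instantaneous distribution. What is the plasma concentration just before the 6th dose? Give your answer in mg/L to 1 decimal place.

12.6 mg/L

f = (1/2)^(τ/t½) = (1/2)^(35/35) ≈ 0.5000.
C₀ = D/Vd = 3250/250 ≈ 13.000 mg/L.
Before the 6th dose, 5 doses have been given. Superposition: Cmin = C₀·(f + f² + … + f^5).
≈ 13.000 × (0.5000 + 0.2500 + 0.1250 + 0.0625 + 0.0313) ≈ 13.000 × 0.9688 ≈ 12.594 mg/L.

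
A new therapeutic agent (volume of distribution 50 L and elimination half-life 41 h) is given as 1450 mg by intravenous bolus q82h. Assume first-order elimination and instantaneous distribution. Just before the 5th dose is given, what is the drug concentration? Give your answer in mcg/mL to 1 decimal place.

9.6 mcg/mL

f = (1/2)^(τ/t½) = (1/2)^(82/41) ≈ 0.2500.
C₀ = D/Vd = 1450/50 ≈ 29.000 mcg/mL.
Before the 5th dose, 4 doses have been given. Superposition: Cmin = C₀·(f + f² + … + f^4).
≈ 29.000 × (0.2500 + 0.0625 + 0.0156 + 0.0039) ≈ 29.000 × 0.3320 ≈ 9.628 mcg/mL.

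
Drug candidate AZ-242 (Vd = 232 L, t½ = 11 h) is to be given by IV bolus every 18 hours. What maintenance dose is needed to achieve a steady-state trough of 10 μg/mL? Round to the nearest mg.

4892 mg

τ/t½ = 18/11 ≈ 1.6364, so f = (1/2)^(18/11) ≈ 0.321666.
Cmin,ss = (D/Vd)·f/(1−f), so D = Cmin,ss·Vd·(1−f)/f.
D = 10 × 232 × (1−f)/f ≈ 10 × 232 × 2.10881 ≈ 4892.44 mg.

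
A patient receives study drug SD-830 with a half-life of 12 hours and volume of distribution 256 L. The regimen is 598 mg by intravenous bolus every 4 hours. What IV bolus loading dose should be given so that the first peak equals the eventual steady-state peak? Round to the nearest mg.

2899 mg

f = (1/2)^(4/12) ≈ 0.793701; accumulation ratio R = 1/(1−f) ≈ 4.84733.
Loading dose to hit Cmax,ss on first dose: D_load = D_maint·R ≈ 598 × 4.84733 ≈ 2898.70 mg.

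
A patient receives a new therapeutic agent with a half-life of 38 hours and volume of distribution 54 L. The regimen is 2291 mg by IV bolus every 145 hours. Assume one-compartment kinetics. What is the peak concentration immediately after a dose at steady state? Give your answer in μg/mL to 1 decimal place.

k = ln2/t½ = ln2/38 ≈ 0.018241 h⁻¹; fraction remaining f = e^(−kτ) = e^(−0.018241×145) ≈ 0.0710.
Accumulation ratio R = 1/(1 − f) ≈ 1/0.9290 ≈ 1.0764.
Each bolus raises the concentration by D/Vd = 2291/54 ≈ 42.426 μg/mL.
Steady-state peak Cmax,ss = C₀·R ≈ 42.426 × 1.0764 ≈ 45.667 μg/mL.

45.7 μg/mL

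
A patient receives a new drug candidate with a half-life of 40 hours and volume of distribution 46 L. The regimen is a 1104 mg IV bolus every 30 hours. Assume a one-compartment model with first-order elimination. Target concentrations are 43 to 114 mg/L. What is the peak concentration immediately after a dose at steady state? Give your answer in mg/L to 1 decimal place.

k = ln2/t½ = ln2/40 ≈ 0.017329 h⁻¹; fraction remaining f = e^(−kτ) = e^(−0.017329×30) ≈ 0.5946.
Accumulation ratio R = 1/(1 − f) ≈ 1/0.4054 ≈ 2.4667.
Single-dose peak C₀ = D/Vd = 1104/46 ≈ 24.000 mg/L.
Steady-state peak Cmax,ss = C₀·R ≈ 24.000 × 2.4667 ≈ 59.201 mg/L.
Peak 59.2 mg/L vs MTC 114 mg/L: below toxic threshold.

59.2 mg/L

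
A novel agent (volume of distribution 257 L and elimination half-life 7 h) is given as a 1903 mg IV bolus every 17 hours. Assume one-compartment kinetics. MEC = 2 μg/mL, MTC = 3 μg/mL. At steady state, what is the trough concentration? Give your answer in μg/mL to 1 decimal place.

1.7 μg/mL

k = ln2/t½ = ln2/7 ≈ 0.099021 h⁻¹; fraction remaining f = e^(−kτ) = e^(−0.099021×17) ≈ 0.1857.
Each bolus raises the concentration by D/Vd = 1903/257 ≈ 7.405 μg/mL.
Steady-state trough Cmin,ss = C₀·f/(1−f) ≈ 7.405 × 0.1857/0.8143 ≈ 1.689 μg/mL.
Trough 1.7 μg/mL vs MEC 2 μg/mL: subtherapeutic.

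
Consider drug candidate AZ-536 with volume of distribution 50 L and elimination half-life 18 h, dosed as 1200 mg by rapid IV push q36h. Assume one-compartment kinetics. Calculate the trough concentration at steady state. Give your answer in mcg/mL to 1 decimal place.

The dosing interval is 2 half-lives, so f = 2^(−2) = 0.25.
Accumulation ratio R = 1/(1 − f) = 1/0.75 = 4/3.
Single-dose peak C₀ = D/Vd = 1200/50 = 24 mcg/mL.
Steady-state peak Cmax,ss = C₀·R = 24 × 4/3 ≈ 32.000 mcg/mL.
Steady-state trough Cmin,ss = Cmax,ss·f ≈ 32.000 × 0.25 ≈ 8.000 mcg/mL.

8.0 mcg/mL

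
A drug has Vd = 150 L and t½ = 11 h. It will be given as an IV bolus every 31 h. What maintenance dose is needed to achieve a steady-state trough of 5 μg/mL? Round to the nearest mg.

4540 mg

τ/t½ = 31/11 ≈ 2.8182, so f = (1/2)^(31/11) ≈ 0.141789.
Cmin,ss = (D/Vd)·f/(1−f), so D = Cmin,ss·Vd·(1−f)/f.
D = 5 × 150 × (1−f)/f ≈ 5 × 150 × 6.05273 ≈ 4539.55 mg.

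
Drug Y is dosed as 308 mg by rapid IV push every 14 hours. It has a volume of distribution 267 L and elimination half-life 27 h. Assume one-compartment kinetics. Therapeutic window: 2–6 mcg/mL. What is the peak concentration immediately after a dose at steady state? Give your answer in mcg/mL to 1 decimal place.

Over one 14-h interval, 14/27 ≈ 0.51852 half-lives elapse, leaving f ≈ 0.6981 of each dose.
Accumulation ratio R = 1/(1 − f) ≈ 1/0.3019 ≈ 3.3124.
Each bolus raises the concentration by D/Vd = 308/267 ≈ 1.154 mcg/mL.
Steady-state peak Cmax,ss = C₀·R ≈ 1.154 × 3.3124 ≈ 3.823 mcg/mL.
Peak 3.8 mcg/mL vs MTC 6 mcg/mL: below toxic threshold.

3.8 mcg/mL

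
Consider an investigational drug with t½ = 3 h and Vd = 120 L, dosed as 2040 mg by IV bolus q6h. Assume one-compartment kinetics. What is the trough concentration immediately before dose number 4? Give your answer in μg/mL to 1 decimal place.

5.6 μg/mL

f = (1/2)^(τ/t½) = (1/2)^(6/3) ≈ 0.2500.
C₀ = D/Vd = 2040/120 ≈ 17.000 μg/mL.
Before the 4th dose, 3 doses have been given. Superposition: Cmin = C₀·(f + f² + … + f^3).
≈ 17.000 × (0.2500 + 0.0625 + 0.0156) ≈ 17.000 × 0.3281 ≈ 5.578 μg/mL.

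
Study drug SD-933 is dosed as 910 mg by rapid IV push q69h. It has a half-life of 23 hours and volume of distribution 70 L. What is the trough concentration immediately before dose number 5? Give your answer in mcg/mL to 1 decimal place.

1.9 mcg/mL

f = (1/2)^(τ/t½) = (1/2)^(69/23) ≈ 0.1250.
C₀ = D/Vd = 910/70 ≈ 13.000 mcg/mL.
Before the 5th dose, 4 doses have been given. Superposition: Cmin = C₀·(f + f² + … + f^4).
≈ 13.000 × (0.1250 + 0.0156 + 0.0020 + 0.0002) ≈ 13.000 × 0.1428 ≈ 1.856 mcg/mL.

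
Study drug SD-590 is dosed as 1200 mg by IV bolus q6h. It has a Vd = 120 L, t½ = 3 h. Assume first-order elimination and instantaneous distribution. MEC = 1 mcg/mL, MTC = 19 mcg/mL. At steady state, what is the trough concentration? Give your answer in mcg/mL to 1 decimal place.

3.3 mcg/mL

The dosing interval is 2 half-lives, so f = 2^(−2) = 0.25.
Accumulation ratio R = 1/(1 − f) = 1/0.75 = 4/3.
Single-dose peak C₀ = D/Vd = 1200/120 = 10 mcg/mL.
Steady-state peak Cmax,ss = C₀·R = 10 × 4/3 ≈ 13.333 mcg/mL.
Steady-state trough Cmin,ss = Cmax,ss·f ≈ 13.333 × 0.25 ≈ 3.333 mcg/mL.
Trough 3.3 mcg/mL vs MEC 1 mcg/mL: adequate.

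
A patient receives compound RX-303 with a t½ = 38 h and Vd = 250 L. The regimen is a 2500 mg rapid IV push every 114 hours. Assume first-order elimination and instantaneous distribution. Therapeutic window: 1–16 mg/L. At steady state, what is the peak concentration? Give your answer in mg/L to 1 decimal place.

11.4 mg/L

The dosing interval is 3 half-lives, so f = 2^(−3) = 0.125.
At steady state, R = 1/(1 − 0.125) = 8/7.
Single-dose peak C₀ = D/Vd = 2500/250 = 10 mg/L.
Steady-state peak Cmax,ss = C₀·R = 10 × 8/7 ≈ 11.429 mg/L.
Peak 11.4 mg/L vs MTC 16 mg/L: below toxic threshold.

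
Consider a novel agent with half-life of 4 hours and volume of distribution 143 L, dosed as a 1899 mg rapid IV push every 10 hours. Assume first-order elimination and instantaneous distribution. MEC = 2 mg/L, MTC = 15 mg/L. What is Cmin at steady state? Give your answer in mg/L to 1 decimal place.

2.9 mg/L

Over one 10-h interval, 10/4 ≈ 2.5 half-lives elapse, leaving f ≈ 0.1768 of each dose.
Single-dose peak C₀ = D/Vd = 1899/143 ≈ 13.280 mg/L.
Steady-state trough Cmin,ss = C₀·f/(1−f) ≈ 13.280 × 0.1768/0.8232 ≈ 2.852 mg/L.
Trough 2.9 mg/L vs MEC 2 mg/L: adequate.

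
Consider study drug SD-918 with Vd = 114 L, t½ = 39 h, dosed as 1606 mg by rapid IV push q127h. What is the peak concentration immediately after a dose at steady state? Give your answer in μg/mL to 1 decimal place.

15.7 μg/mL

Over one 127-h interval, 127/39 ≈ 3.2564 half-lives elapse, leaving f ≈ 0.1046 of each dose.
At steady state, accumulation factor R = 1/(1 − e^(−kτ)) ≈ 1.1168.
Single-dose peak C₀ = D/Vd = 1606/114 ≈ 14.088 μg/mL.
Steady-state peak Cmax,ss = C₀·R ≈ 14.088 × 1.1168 ≈ 15.733 μg/mL.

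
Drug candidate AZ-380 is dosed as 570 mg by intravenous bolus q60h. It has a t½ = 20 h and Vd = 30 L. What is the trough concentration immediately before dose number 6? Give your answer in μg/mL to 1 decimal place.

f = (1/2)^(τ/t½) = (1/2)^(60/20) ≈ 0.1250.
C₀ = D/Vd = 570/30 ≈ 19.000 μg/mL.
Before the 6th dose, 5 doses have been given. Superposition: Cmin = C₀·(f + f² + … + f^5).
≈ 19.000 × (0.1250 + 0.0156 + 0.0020 + 0.0002 + 0.0000) ≈ 19.000 × 0.1428 ≈ 2.713 μg/mL.

2.7 μg/mL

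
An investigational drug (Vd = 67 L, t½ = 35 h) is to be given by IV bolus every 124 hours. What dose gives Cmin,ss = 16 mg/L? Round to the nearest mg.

τ/t½ = 124/35 ≈ 3.5429, so f = (1/2)^(124/35) ≈ 0.085801.
Cmin,ss = (D/Vd)·f/(1−f), so D = Cmin,ss·Vd·(1−f)/f.
D = 16 × 67 × (1−f)/f ≈ 16 × 67 × 10.65488 ≈ 11422.03 mg.

11422 mg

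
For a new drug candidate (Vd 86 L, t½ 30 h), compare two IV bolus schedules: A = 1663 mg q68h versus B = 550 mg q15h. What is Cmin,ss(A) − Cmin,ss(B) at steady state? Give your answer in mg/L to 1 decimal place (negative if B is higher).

-10.4 mg/L

Regimen A: f = (1/2)^(68/30) ≈ 0.2078; Cmin,ss = (1663/86)·f/(1−f) ≈ 5.072 mg/L.
Regimen B: f = (1/2)^(15/30) ≈ 0.7071; Cmin,ss = (550/86)·f/(1−f) ≈ 15.439 mg/L.
Difference ≈ 5.072 − 15.439 ≈ -10.367 mg/L.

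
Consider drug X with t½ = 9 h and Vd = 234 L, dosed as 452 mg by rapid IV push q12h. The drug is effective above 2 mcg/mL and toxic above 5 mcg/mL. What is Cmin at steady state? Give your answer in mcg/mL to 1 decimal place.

1.3 mcg/mL

k = ln2/t½ = ln2/9 ≈ 0.077016 h⁻¹; fraction remaining f = e^(−kτ) = e^(−0.077016×12) ≈ 0.3969.
At steady state, accumulation factor R = 1/(1 − e^(−kτ)) ≈ 1.6581.
Single-dose peak C₀ = D/Vd = 452/234 ≈ 1.932 mcg/mL.
Cmax,ss = C₀/(1 − f) ≈ 1.932/0.6031 ≈ 3.203 mcg/mL.
One interval later, Cmin,ss = Cmax,ss·e^(−kτ) ≈ 3.203 × 0.3969 ≈ 1.271 mcg/mL.
Trough 1.3 mcg/mL vs MEC 2 mcg/mL: subtherapeutic.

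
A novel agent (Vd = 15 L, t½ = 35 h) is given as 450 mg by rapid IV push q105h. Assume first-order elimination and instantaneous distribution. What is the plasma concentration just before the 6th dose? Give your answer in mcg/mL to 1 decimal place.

4.3 mcg/mL

f = (1/2)^(τ/t½) = (1/2)^(105/35) ≈ 0.1250.
C₀ = D/Vd = 450/15 ≈ 30.000 mcg/mL.
Before the 6th dose, 5 doses have been given. Superposition: Cmin = C₀·(f + f² + … + f^5).
≈ 30.000 × (0.1250 + 0.0156 + 0.0020 + 0.0002 + 0.0000) ≈ 30.000 × 0.1428 ≈ 4.284 mcg/mL.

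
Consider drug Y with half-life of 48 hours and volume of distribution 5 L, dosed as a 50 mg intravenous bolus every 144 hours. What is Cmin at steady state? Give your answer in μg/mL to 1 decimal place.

The dosing interval is 3 half-lives, so f = 2^(−3) = 0.125.
At steady state, R = 1/(1 − 0.125) = 8/7.
Single-dose peak C₀ = D/Vd = 50/5 = 10 μg/mL.
Steady-state peak Cmax,ss = C₀·R = 10 × 8/7 ≈ 11.429 μg/mL.
Steady-state trough Cmin,ss = Cmax,ss·f ≈ 11.429 × 0.125 ≈ 1.429 μg/mL.

1.4 μg/mL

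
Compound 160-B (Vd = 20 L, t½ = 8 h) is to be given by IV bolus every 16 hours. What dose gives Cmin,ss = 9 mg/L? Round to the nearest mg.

τ/t½ = 16/8 ≈ 2, so f = (1/2)^(16/8) ≈ 0.250000.
Cmin,ss = (D/Vd)·f/(1−f), so D = Cmin,ss·Vd·(1−f)/f.
D = 9 × 20 × (1−f)/f ≈ 9 × 20 × 3.00000 ≈ 540.00 mg.

540 mg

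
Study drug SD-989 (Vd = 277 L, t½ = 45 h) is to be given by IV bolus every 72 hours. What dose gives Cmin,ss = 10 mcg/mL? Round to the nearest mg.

5627 mg

τ/t½ = 72/45 ≈ 1.6, so f = (1/2)^(72/45) ≈ 0.329877.
Cmin,ss = (D/Vd)·f/(1−f), so D = Cmin,ss·Vd·(1−f)/f.
D = 10 × 277 × (1−f)/f ≈ 10 × 277 × 2.03143 ≈ 5627.06 mg.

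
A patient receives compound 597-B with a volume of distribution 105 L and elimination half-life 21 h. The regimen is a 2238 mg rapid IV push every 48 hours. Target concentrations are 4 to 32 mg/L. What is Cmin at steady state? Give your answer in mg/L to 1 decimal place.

k = ln2/t½ = ln2/21 ≈ 0.033007 h⁻¹; fraction remaining f = e^(−kτ) = e^(−0.033007×48) ≈ 0.2051.
Accumulation ratio R = 1/(1 − f) ≈ 1/0.7949 ≈ 1.2580.
Single-dose peak C₀ = D/Vd = 2238/105 ≈ 21.314 mg/L.
Steady-state peak Cmax,ss = C₀·R ≈ 21.314 × 1.2580 ≈ 26.813 mg/L.
Steady-state trough Cmin,ss = Cmax,ss·f ≈ 26.813 × 0.2051 ≈ 5.499 mg/L.
Trough 5.5 mg/L vs MEC 4 mg/L: adequate.

5.5 mg/L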